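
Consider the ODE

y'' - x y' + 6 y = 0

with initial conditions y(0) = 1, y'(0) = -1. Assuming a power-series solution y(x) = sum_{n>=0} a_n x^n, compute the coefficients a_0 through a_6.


Ansatz: y(x) = sum_{n>=0} a_n x^n, so y'(x) = sum_{n>=1} n a_n x^(n-1) and y''(x) = sum_{n>=2} n(n-1) a_n x^(n-2).
Substitute into P(x) y'' + Q(x) y' + R(x) y = 0 with P(x) = 1, Q(x) = -x, R(x) = 6, and match powers of x.
Initial conditions: a_0 = 1, a_1 = -1.
Setting the coefficient of each power of x to zero and solving order by order (substituting the coefficients already found):
  x^0: 2 a_2 + 6 a_0 = 0  ->  2 a_2 = -6 a_0 = -6  ->  a_2 = -3
  x^1: 6 a_3 + 5 a_1 = 0  ->  6 a_3 = -5 a_1 = 5  ->  a_3 = 5/6
  x^2: 12 a_4 + 4 a_2 = 0  ->  12 a_4 = -4 a_2 = 12  ->  a_4 = 1
  x^3: 20 a_5 + 3 a_3 = 0  ->  20 a_5 = -3 a_3 = -5/2  ->  a_5 = -1/8
  x^4: 30 a_6 + 2 a_4 = 0  ->  30 a_6 = -2 a_4 = -2  ->  a_6 = -1/15
Truncated series: y(x) = 1 - x - 3 x^2 + (5/6) x^3 + x^4 - (1/8) x^5 - (1/15) x^6 + O(x^7).

a_0 = 1; a_1 = -1; a_2 = -3; a_3 = 5/6; a_4 = 1; a_5 = -1/8; a_6 = -1/15


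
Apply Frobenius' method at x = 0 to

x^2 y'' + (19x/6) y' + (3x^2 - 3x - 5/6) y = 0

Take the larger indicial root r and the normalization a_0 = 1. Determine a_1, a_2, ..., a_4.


Write in Frobenius form y'' + (p(x)/x) y' + (q(x)/x^2) y = 0:
  p(x) = 19/6,  q(x) = 3x^2 - 3x - 5/6.
Indicial equation: r(r-1) + (19/6) r + (-5/6) = 0 -> roots r_1 = 1/3, r_2 = -5/2.
Take r = r_1 = 1/3. Let y(x) = x^r sum_{n>=0} a_n x^n with a_0 = 1.
Substitute y = x^r sum a_n x^n and match x^{r+n}. The recurrence is
  D(n) a_n - 3 a_{n-1} + 3 a_{n-2} = 0,  where D(n) = (r+n)(r+n-1) + (19/6)(r+n) + (-5/6).
  a_n = [3 a_{n-1} - 3 a_{n-2}] / D(n).
Since the indicial polynomial factors as (r - r_1)(r - r_2), D(n) = (r_1 + n - r_1)(r_1 + n - r_2) = n(n + 17/6).
Evaluating step by step (a_0 = 1):
  n = 1: D(1) = 1(1 + 17/6) = 23/6; numerator = 3(1) = 3; a_1 = (3)/(23/6) = 18/23
  n = 2: D(2) = 2(2 + 17/6) = 29/3; numerator = 3(18/23) - 3(1) = -15/23; a_2 = (-15/23)/(29/3) = -45/667
  n = 3: D(3) = 3(3 + 17/6) = 35/2; numerator = 3(-45/667) - 3(18/23) = -1701/667; a_3 = (-1701/667)/(35/2) = -486/3335
  n = 4: D(4) = 4(4 + 17/6) = 82/3; numerator = 3(-486/3335) - 3(-45/667) = -27/115; a_4 = (-27/115)/(82/3) = -81/9430

r = 1/3; a_0 = 1; a_1 = 18/23; a_2 = -45/667; a_3 = -486/3335; a_4 = -81/9430


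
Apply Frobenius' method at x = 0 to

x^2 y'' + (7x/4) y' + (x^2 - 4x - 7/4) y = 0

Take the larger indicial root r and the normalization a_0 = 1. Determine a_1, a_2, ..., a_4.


Write in Frobenius form y'' + (p(x)/x) y' + (q(x)/x^2) y = 0:
  p(x) = 7/4,  q(x) = x^2 - 4x - 7/4.
Indicial equation: r(r-1) + (7/4) r + (-7/4) = 0 -> roots r_1 = 1, r_2 = -7/4.
Take r = r_1 = 1. Let y(x) = x^r sum_{n>=0} a_n x^n with a_0 = 1.
Substitute y = x^r sum a_n x^n and match x^{r+n}. The recurrence is
  D(n) a_n - 4 a_{n-1} + 1 a_{n-2} = 0,  where D(n) = (r+n)(r+n-1) + (7/4)(r+n) + (-7/4).
  a_n = [4 a_{n-1} - 1 a_{n-2}] / D(n).
Since the indicial polynomial factors as (r - r_1)(r - r_2), D(n) = (r_1 + n - r_1)(r_1 + n - r_2) = n(n + 11/4).
Evaluating step by step (a_0 = 1):
  n = 1: D(1) = 1(1 + 11/4) = 15/4; numerator = 4(1) = 4; a_1 = (4)/(15/4) = 16/15
  n = 2: D(2) = 2(2 + 11/4) = 19/2; numerator = 4(16/15) - 1(1) = 49/15; a_2 = (49/15)/(19/2) = 98/285
  n = 3: D(3) = 3(3 + 11/4) = 69/4; numerator = 4(98/285) - 1(16/15) = 88/285; a_3 = (88/285)/(69/4) = 352/19665
  n = 4: D(4) = 4(4 + 11/4) = 27; numerator = 4(352/19665) - 1(98/285) = -5354/19665; a_4 = (-5354/19665)/(27) = -5354/530955

r = 1; a_0 = 1; a_1 = 16/15; a_2 = 98/285; a_3 = 352/19665; a_4 = -5354/530955


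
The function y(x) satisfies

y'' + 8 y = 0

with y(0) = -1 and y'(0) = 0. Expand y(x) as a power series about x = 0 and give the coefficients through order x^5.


Ansatz: y(x) = sum_{n>=0} a_n x^n, so y'(x) = sum_{n>=1} n a_n x^(n-1) and y''(x) = sum_{n>=2} n(n-1) a_n x^(n-2).
Substitute into P(x) y'' + Q(x) y' + R(x) y = 0 with P(x) = 1, Q(x) = 0, R(x) = 8, and match powers of x.
Initial conditions: a_0 = -1, a_1 = 0.
Setting the coefficient of each power of x to zero and solving order by order (substituting the coefficients already found):
  x^0: 2 a_2 + 8 a_0 = 0  ->  2 a_2 = -8 a_0 = 8  ->  a_2 = 4
  x^1: 6 a_3 + 8 a_1 = 0  ->  6 a_3 = -8 a_1 = 0  ->  a_3 = 0
  x^2: 12 a_4 + 8 a_2 = 0  ->  12 a_4 = -8 a_2 = -32  ->  a_4 = -8/3
  x^3: 20 a_5 + 8 a_3 = 0  ->  20 a_5 = -8 a_3 = 0  ->  a_5 = 0
Truncated series: y(x) = -1 + 4 x^2 - (8/3) x^4 + O(x^6).

a_0 = -1; a_1 = 0; a_2 = 4; a_3 = 0; a_4 = -8/3; a_5 = 0


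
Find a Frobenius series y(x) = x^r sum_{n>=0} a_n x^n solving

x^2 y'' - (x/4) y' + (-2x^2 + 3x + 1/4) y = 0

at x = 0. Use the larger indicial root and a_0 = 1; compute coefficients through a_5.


Write in Frobenius form y'' + (p(x)/x) y' + (q(x)/x^2) y = 0:
  p(x) = -1/4,  q(x) = -2x^2 + 3x + 1/4.
Indicial equation: r(r-1) + (-1/4) r + (1/4) = 0 -> roots r_1 = 1, r_2 = 1/4.
Take r = r_1 = 1. Let y(x) = x^r sum_{n>=0} a_n x^n with a_0 = 1.
Substitute y = x^r sum a_n x^n and match x^{r+n}. The recurrence is
  D(n) a_n + 3 a_{n-1} - 2 a_{n-2} = 0,  where D(n) = (r+n)(r+n-1) + (-1/4)(r+n) + (1/4).
  a_n = [-3 a_{n-1} + 2 a_{n-2}] / D(n).
Since the indicial polynomial factors as (r - r_1)(r - r_2), D(n) = (r_1 + n - r_1)(r_1 + n - r_2) = n(n + 3/4).
Evaluating step by step (a_0 = 1):
  n = 1: D(1) = 1(1 + 3/4) = 7/4; numerator = -3(1) = -3; a_1 = (-3)/(7/4) = -12/7
  n = 2: D(2) = 2(2 + 3/4) = 11/2; numerator = -3(-12/7) + 2(1) = 50/7; a_2 = (50/7)/(11/2) = 100/77
  n = 3: D(3) = 3(3 + 3/4) = 45/4; numerator = -3(100/77) + 2(-12/7) = -564/77; a_3 = (-564/77)/(45/4) = -752/1155
  n = 4: D(4) = 4(4 + 3/4) = 19; numerator = -3(-752/1155) + 2(100/77) = 1752/385; a_4 = (1752/385)/(19) = 1752/7315
  n = 5: D(5) = 5(5 + 3/4) = 115/4; numerator = -3(1752/7315) + 2(-752/1155) = -44344/21945; a_5 = (-44344/21945)/(115/4) = -7712/109725

r = 1; a_0 = 1; a_1 = -12/7; a_2 = 100/77; a_3 = -752/1155; a_4 = 1752/7315; a_5 = -7712/109725


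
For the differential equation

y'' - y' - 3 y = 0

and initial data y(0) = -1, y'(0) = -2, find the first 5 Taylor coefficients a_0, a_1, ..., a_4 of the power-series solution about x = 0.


Ansatz: y(x) = sum_{n>=0} a_n x^n, so y'(x) = sum_{n>=1} n a_n x^(n-1) and y''(x) = sum_{n>=2} n(n-1) a_n x^(n-2).
Substitute into P(x) y'' + Q(x) y' + R(x) y = 0 with P(x) = 1, Q(x) = -1, R(x) = -3, and match powers of x.
Initial conditions: a_0 = -1, a_1 = -2.
Setting the coefficient of each power of x to zero and solving order by order (substituting the coefficients already found):
  x^0: 2 a_2 - a_1 - 3 a_0 = 0  ->  2 a_2 = a_1 + 3 a_0 = -5  ->  a_2 = -5/2
  x^1: 6 a_3 - 2 a_2 - 3 a_1 = 0  ->  6 a_3 = 2 a_2 + 3 a_1 = -11  ->  a_3 = -11/6
  x^2: 12 a_4 - 3 a_3 - 3 a_2 = 0  ->  12 a_4 = 3 a_3 + 3 a_2 = -13  ->  a_4 = -13/12
Truncated series: y(x) = -1 - 2 x - (5/2) x^2 - (11/6) x^3 - (13/12) x^4 + O(x^5).

a_0 = -1; a_1 = -2; a_2 = -5/2; a_3 = -11/6; a_4 = -13/12


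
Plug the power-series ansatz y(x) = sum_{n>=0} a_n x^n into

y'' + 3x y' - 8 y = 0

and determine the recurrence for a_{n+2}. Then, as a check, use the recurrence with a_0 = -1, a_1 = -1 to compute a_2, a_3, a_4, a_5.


Substitute y = sum_n a_n x^n.
y''(x) has coefficient (n+2)(n+1) a_{n+2} at x^n;
3 x y'(x) has coefficient 3 n a_n at x^n (shift);
-8 y(x) has coefficient -8 a_n at x^n.
Matching x^n: (n+2)(n+1) a_{n+2} + (3n - 8) a_n = 0.
Thus a_{n+2} = (-3n + 8) / ((n+1)(n+2)) * a_n.

Check with a_0 = -1, a_1 = -1 (apply the recurrence for n = 0, 1, 2, 3): a_0 = -1, a_1 = -1, a_2 = -4, a_3 = -5/6, a_4 = -2/3, a_5 = 1/24.

a_(n+2) = (-3n + 8) / ((n+1)(n+2)) * a_n; check: a_0 = -1, a_1 = -1, a_2 = -4, a_3 = -5/6, a_4 = -2/3, a_5 = 1/24


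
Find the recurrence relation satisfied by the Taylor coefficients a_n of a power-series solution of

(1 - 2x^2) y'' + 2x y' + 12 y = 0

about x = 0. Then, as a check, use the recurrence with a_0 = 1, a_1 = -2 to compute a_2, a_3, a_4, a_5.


Substitute y = sum_n a_n x^n.
(1 - 2 x^2) y'' contributes (n+2)(n+1) a_{n+2} - 2 n(n-1) a_n at x^n.
2 x y'(x) contributes 2 n a_n at x^n.
12 y(x) contributes 12 a_n at x^n.
Matching x^n: (n+2)(n+1) a_{n+2} + (-2 n(n-1) + 2 n + 12) a_n = 0.
Thus a_{n+2} = (2 n(n-1) - 2 n - 12) / ((n+1)(n+2)) * a_n.

Check with a_0 = 1, a_1 = -2 (apply the recurrence for n = 0, 1, 2, 3): a_0 = 1, a_1 = -2, a_2 = -6, a_3 = 14/3, a_4 = 6, a_5 = -7/5.

a_(n+2) = (2 n(n-1) - 2 n - 12) / ((n+1)(n+2)) * a_n; check: a_0 = 1, a_1 = -2, a_2 = -6, a_3 = 14/3, a_4 = 6, a_5 = -7/5


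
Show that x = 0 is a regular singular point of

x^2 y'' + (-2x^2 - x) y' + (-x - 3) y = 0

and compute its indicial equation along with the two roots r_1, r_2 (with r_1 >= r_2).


Divide by x^2 to reach normal form y'' + P_1(x) y' + P_2(x) y = 0 with P_1(x) = -2 - 1/x and P_2(x) = -1/x - 3/x^2.
x = 0 is a singular point because the y'-coefficient -2 - 1/x has a pole at x = 0 and the y-coefficient -1/x - 3/x^2 has a pole at x = 0.
It is a regular singular point because x P_1(x) = p(x) = -2x - 1 and x^2 P_2(x) = q(x) = -x - 3 are polynomials, hence analytic at x = 0.
p(0) = -1,  q(0) = -3.
Indicial equation: r(r-1) + p(0) r + q(0) = 0, i.e. r^2 + (p(0) - 1) r + q(0) = 0, i.e. r^2 - 2 r - 3 = 0.
Discriminant: (-2)^2 - 4(-3) = 16, so r = (2 ± 4)/2.
Solving: r_1 = 3, r_2 = -1.

indicial: r^2 - 2 r - 3 = 0; roots r_1 = 3, r_2 = -1


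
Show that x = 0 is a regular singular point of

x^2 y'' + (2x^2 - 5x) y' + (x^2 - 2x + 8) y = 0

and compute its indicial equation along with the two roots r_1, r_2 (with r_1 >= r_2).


Divide by x^2 to reach normal form y'' + P_1(x) y' + P_2(x) y = 0 with P_1(x) = 2 - 5/x and P_2(x) = 1 - 2/x + 8/x^2.
x = 0 is a singular point because the y'-coefficient 2 - 5/x has a pole at x = 0 and the y-coefficient 1 - 2/x + 8/x^2 has a pole at x = 0.
It is a regular singular point because x P_1(x) = p(x) = 2x - 5 and x^2 P_2(x) = q(x) = x^2 - 2x + 8 are polynomials, hence analytic at x = 0.
p(0) = -5,  q(0) = 8.
Indicial equation: r(r-1) + p(0) r + q(0) = 0, i.e. r^2 + (p(0) - 1) r + q(0) = 0, i.e. r^2 - 6 r + 8 = 0.
Discriminant: (-6)^2 - 4(8) = 4, so r = (6 ± 2)/2.
Solving: r_1 = 4, r_2 = 2.

indicial: r^2 - 6 r + 8 = 0; roots r_1 = 4, r_2 = 2


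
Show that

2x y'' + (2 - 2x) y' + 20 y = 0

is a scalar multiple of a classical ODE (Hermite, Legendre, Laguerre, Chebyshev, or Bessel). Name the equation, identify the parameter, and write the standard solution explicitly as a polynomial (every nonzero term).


All three coefficients share the factor 2; dividing through by 2 gives  x y'' + (1 - x) y' + 10 y = 0.
This matches the Laguerre equation x y'' + (1 - x) y' + n y = 0 with n = 10; the polynomial solution is L_10(x).
With y = sum_k a_k x^k, matching x^k gives (k+1)k a_{k+1} + (k+1) a_{k+1} - k a_k + n a_k = 0, i.e. (k+1)^2 a_{k+1} = (k - n) a_k = (k - 10) a_k. The right side vanishes at k = 10, so the series terminates at degree 10.
Standard normalization L_n(0) = 1 gives a_0 = 1. Work upward with a_{k+1} = (k - 10) a_k / (k+1)^2:
  a_1 = (0 - 10)(1) / 1^2 = -10/1 = -10
  a_2 = (1 - 10)(-10) / 2^2 = 90/4 = 45/2
  a_3 = (2 - 10)(45/2) / 3^2 = -180/9 = -20
  a_4 = (3 - 10)(-20) / 4^2 = 140/16 = 35/4
  a_5 = (4 - 10)(35/4) / 5^2 = (-105/2)/25 = -21/10
  a_6 = (5 - 10)(-21/10) / 6^2 = (21/2)/36 = 7/24
  a_7 = (6 - 10)(7/24) / 7^2 = (-7/6)/49 = -1/42
  a_8 = (7 - 10)(-1/42) / 8^2 = (1/14)/64 = 1/896
  a_9 = (8 - 10)(1/896) / 9^2 = (-1/448)/81 = -1/36288
  a_10 = (9 - 10)(-1/36288) / 10^2 = (1/36288)/100 = 1/3628800
Hence L_10(x) = x^10/3628800 - x^9/36288 + x^8/896 - x^7/42 + 7 x^6/24 - 21 x^5/10 + 35 x^4/4 - 20 x^3 + 45 x^2/2 - 10 x + 1.

L_10(x); series = x^10/3628800 - x^9/36288 + x^8/896 - x^7/42 + 7 x^6/24 - 21 x^5/10 + 35 x^4/4 - 20 x^3 + 45 x^2/2 - 10 x + 1


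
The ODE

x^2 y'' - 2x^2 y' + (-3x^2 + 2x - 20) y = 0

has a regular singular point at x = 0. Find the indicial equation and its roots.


Divide by x^2 to reach normal form y'' + P_1(x) y' + P_2(x) y = 0 with P_1(x) = -2 and P_2(x) = -3 + 2/x - 20/x^2.
x = 0 is a singular point because the y-coefficient -3 + 2/x - 20/x^2 has a pole at x = 0.
It is a regular singular point because x P_1(x) = p(x) = -2x and x^2 P_2(x) = q(x) = -3x^2 + 2x - 20 are polynomials, hence analytic at x = 0.
p(0) = 0,  q(0) = -20.
Indicial equation: r(r-1) + p(0) r + q(0) = 0, i.e. r^2 + (p(0) - 1) r + q(0) = 0, i.e. r^2 - 1 r - 20 = 0.
Discriminant: (-1)^2 - 4(-20) = 81, so r = (1 ± 9)/2.
Solving: r_1 = 5, r_2 = -4.

indicial: r^2 - 1 r - 20 = 0; roots r_1 = 5, r_2 = -4


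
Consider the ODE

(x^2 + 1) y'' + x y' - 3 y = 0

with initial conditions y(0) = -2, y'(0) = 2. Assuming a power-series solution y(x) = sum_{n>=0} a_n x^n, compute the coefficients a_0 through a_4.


Ansatz: y(x) = sum_{n>=0} a_n x^n, so y'(x) = sum_{n>=1} n a_n x^(n-1) and y''(x) = sum_{n>=2} n(n-1) a_n x^(n-2).
Substitute into P(x) y'' + Q(x) y' + R(x) y = 0 with P(x) = x^2 + 1, Q(x) = x, R(x) = -3, and match powers of x.
Initial conditions: a_0 = -2, a_1 = 2.
Setting the coefficient of each power of x to zero and solving order by order (substituting the coefficients already found):
  x^0: 2 a_2 - 3 a_0 = 0  ->  2 a_2 = 3 a_0 = -6  ->  a_2 = -3
  x^1: 6 a_3 - 2 a_1 = 0  ->  6 a_3 = 2 a_1 = 4  ->  a_3 = 2/3
  x^2: 12 a_4 + a_2 = 0  ->  12 a_4 = -a_2 = 3  ->  a_4 = 1/4
Truncated series: y(x) = -2 + 2 x - 3 x^2 + (2/3) x^3 + (1/4) x^4 + O(x^5).

a_0 = -2; a_1 = 2; a_2 = -3; a_3 = 2/3; a_4 = 1/4


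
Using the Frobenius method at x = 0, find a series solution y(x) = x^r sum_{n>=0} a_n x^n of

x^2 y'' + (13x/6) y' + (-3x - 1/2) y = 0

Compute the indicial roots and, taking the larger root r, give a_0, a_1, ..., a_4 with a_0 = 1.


Write in Frobenius form y'' + (p(x)/x) y' + (q(x)/x^2) y = 0:
  p(x) = 13/6,  q(x) = -3x - 1/2.
Indicial equation: r(r-1) + (13/6) r + (-1/2) = 0 -> roots r_1 = 1/3, r_2 = -3/2.
Take r = r_1 = 1/3. Let y(x) = x^r sum_{n>=0} a_n x^n with a_0 = 1.
Substitute y = x^r sum a_n x^n and match x^{r+n}. The recurrence is
  D(n) a_n - 3 a_{n-1} = 0,  where D(n) = (r+n)(r+n-1) + (13/6)(r+n) + (-1/2).
  a_n = 3 / D(n) * a_{n-1}.
Since the indicial polynomial factors as (r - r_1)(r - r_2), D(n) = (r_1 + n - r_1)(r_1 + n - r_2) = n(n + 11/6).
Evaluating step by step (a_0 = 1):
  n = 1: D(1) = 1(1 + 11/6) = 17/6; numerator = 3(1) = 3; a_1 = (3)/(17/6) = 18/17
  n = 2: D(2) = 2(2 + 11/6) = 23/3; numerator = 3(18/17) = 54/17; a_2 = (54/17)/(23/3) = 162/391
  n = 3: D(3) = 3(3 + 11/6) = 29/2; numerator = 3(162/391) = 486/391; a_3 = (486/391)/(29/2) = 972/11339
  n = 4: D(4) = 4(4 + 11/6) = 70/3; numerator = 3(972/11339) = 2916/11339; a_4 = (2916/11339)/(70/3) = 4374/396865

r = 1/3; a_0 = 1; a_1 = 18/17; a_2 = 162/391; a_3 = 972/11339; a_4 = 4374/396865


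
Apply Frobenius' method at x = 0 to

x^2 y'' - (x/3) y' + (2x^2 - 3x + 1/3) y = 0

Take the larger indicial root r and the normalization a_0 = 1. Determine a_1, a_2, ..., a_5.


Write in Frobenius form y'' + (p(x)/x) y' + (q(x)/x^2) y = 0:
  p(x) = -1/3,  q(x) = 2x^2 - 3x + 1/3.
Indicial equation: r(r-1) + (-1/3) r + (1/3) = 0 -> roots r_1 = 1, r_2 = 1/3.
Take r = r_1 = 1. Let y(x) = x^r sum_{n>=0} a_n x^n with a_0 = 1.
Substitute y = x^r sum a_n x^n and match x^{r+n}. The recurrence is
  D(n) a_n - 3 a_{n-1} + 2 a_{n-2} = 0,  where D(n) = (r+n)(r+n-1) + (-1/3)(r+n) + (1/3).
  a_n = [3 a_{n-1} - 2 a_{n-2}] / D(n).
Since the indicial polynomial factors as (r - r_1)(r - r_2), D(n) = (r_1 + n - r_1)(r_1 + n - r_2) = n(n + 2/3).
Evaluating step by step (a_0 = 1):
  n = 1: D(1) = 1(1 + 2/3) = 5/3; numerator = 3(1) = 3; a_1 = (3)/(5/3) = 9/5
  n = 2: D(2) = 2(2 + 2/3) = 16/3; numerator = 3(9/5) - 2(1) = 17/5; a_2 = (17/5)/(16/3) = 51/80
  n = 3: D(3) = 3(3 + 2/3) = 11; numerator = 3(51/80) - 2(9/5) = -27/16; a_3 = (-27/16)/(11) = -27/176
  n = 4: D(4) = 4(4 + 2/3) = 56/3; numerator = 3(-27/176) - 2(51/80) = -1527/880; a_4 = (-1527/880)/(56/3) = -4581/49280
  n = 5: D(5) = 5(5 + 2/3) = 85/3; numerator = 3(-4581/49280) - 2(-27/176) = 1377/49280; a_5 = (1377/49280)/(85/3) = 243/246400

r = 1; a_0 = 1; a_1 = 9/5; a_2 = 51/80; a_3 = -27/176; a_4 = -4581/49280; a_5 = 243/246400


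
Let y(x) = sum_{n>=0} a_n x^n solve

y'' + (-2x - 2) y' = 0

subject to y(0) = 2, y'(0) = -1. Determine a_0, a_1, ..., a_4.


Ansatz: y(x) = sum_{n>=0} a_n x^n, so y'(x) = sum_{n>=1} n a_n x^(n-1) and y''(x) = sum_{n>=2} n(n-1) a_n x^(n-2).
Substitute into P(x) y'' + Q(x) y' + R(x) y = 0 with P(x) = 1, Q(x) = -2x - 2, R(x) = 0, and match powers of x.
Initial conditions: a_0 = 2, a_1 = -1.
Setting the coefficient of each power of x to zero and solving order by order (substituting the coefficients already found):
  x^0: 2 a_2 - 2 a_1 = 0  ->  2 a_2 = 2 a_1 = -2  ->  a_2 = -1
  x^1: 6 a_3 - 4 a_2 - 2 a_1 = 0  ->  6 a_3 = 4 a_2 + 2 a_1 = -6  ->  a_3 = -1
  x^2: 12 a_4 - 6 a_3 - 4 a_2 = 0  ->  12 a_4 = 6 a_3 + 4 a_2 = -10  ->  a_4 = -5/6
Truncated series: y(x) = 2 - x - x^2 - x^3 - (5/6) x^4 + O(x^5).

a_0 = 2; a_1 = -1; a_2 = -1; a_3 = -1; a_4 = -5/6


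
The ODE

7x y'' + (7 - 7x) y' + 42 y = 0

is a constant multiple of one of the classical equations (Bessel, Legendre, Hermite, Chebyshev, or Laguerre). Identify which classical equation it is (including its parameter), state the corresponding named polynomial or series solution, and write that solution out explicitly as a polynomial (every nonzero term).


All three coefficients share the factor 7; dividing through by 7 gives  x y'' + (1 - x) y' + 6 y = 0.
This matches the Laguerre equation x y'' + (1 - x) y' + n y = 0 with n = 6; the polynomial solution is L_6(x).
With y = sum_k a_k x^k, matching x^k gives (k+1)k a_{k+1} + (k+1) a_{k+1} - k a_k + n a_k = 0, i.e. (k+1)^2 a_{k+1} = (k - n) a_k = (k - 6) a_k. The right side vanishes at k = 6, so the series terminates at degree 6.
Standard normalization L_n(0) = 1 gives a_0 = 1. Work upward with a_{k+1} = (k - 6) a_k / (k+1)^2:
  a_1 = (0 - 6)(1) / 1^2 = -6/1 = -6
  a_2 = (1 - 6)(-6) / 2^2 = 30/4 = 15/2
  a_3 = (2 - 6)(15/2) / 3^2 = -30/9 = -10/3
  a_4 = (3 - 6)(-10/3) / 4^2 = 10/16 = 5/8
  a_5 = (4 - 6)(5/8) / 5^2 = (-5/4)/25 = -1/20
  a_6 = (5 - 6)(-1/20) / 6^2 = (1/20)/36 = 1/720
Hence L_6(x) = x^6/720 - x^5/20 + 5 x^4/8 - 10 x^3/3 + 15 x^2/2 - 6 x + 1.

L_6(x); series = x^6/720 - x^5/20 + 5 x^4/8 - 10 x^3/3 + 15 x^2/2 - 6 x + 1


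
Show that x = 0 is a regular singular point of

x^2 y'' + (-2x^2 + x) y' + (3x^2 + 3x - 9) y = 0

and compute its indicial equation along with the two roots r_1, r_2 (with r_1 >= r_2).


Divide by x^2 to reach normal form y'' + P_1(x) y' + P_2(x) y = 0 with P_1(x) = -2 + 1/x and P_2(x) = 3 + 3/x - 9/x^2.
x = 0 is a singular point because the y'-coefficient -2 + 1/x has a pole at x = 0 and the y-coefficient 3 + 3/x - 9/x^2 has a pole at x = 0.
It is a regular singular point because x P_1(x) = p(x) = 1 - 2x and x^2 P_2(x) = q(x) = 3x^2 + 3x - 9 are polynomials, hence analytic at x = 0.
p(0) = 1,  q(0) = -9.
Indicial equation: r(r-1) + p(0) r + q(0) = 0, i.e. r^2 + (p(0) - 1) r + q(0) = 0, i.e. r^2 - 9 = 0.
Discriminant: (0)^2 - 4(-9) = 36, so r = (0 ± 6)/2.
Solving: r_1 = 3, r_2 = -3.

indicial: r^2 - 9 = 0; roots r_1 = 3, r_2 = -3


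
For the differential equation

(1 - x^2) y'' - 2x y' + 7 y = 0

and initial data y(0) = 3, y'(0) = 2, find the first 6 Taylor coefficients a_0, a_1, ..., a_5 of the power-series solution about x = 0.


Ansatz: y(x) = sum_{n>=0} a_n x^n, so y'(x) = sum_{n>=1} n a_n x^(n-1) and y''(x) = sum_{n>=2} n(n-1) a_n x^(n-2).
Substitute into P(x) y'' + Q(x) y' + R(x) y = 0 with P(x) = 1 - x^2, Q(x) = -2x, R(x) = 7, and match powers of x.
Initial conditions: a_0 = 3, a_1 = 2.
Setting the coefficient of each power of x to zero and solving order by order (substituting the coefficients already found):
  x^0: 2 a_2 + 7 a_0 = 0  ->  2 a_2 = -7 a_0 = -21  ->  a_2 = -21/2
  x^1: 6 a_3 + 5 a_1 = 0  ->  6 a_3 = -5 a_1 = -10  ->  a_3 = -5/3
  x^2: 12 a_4 + a_2 = 0  ->  12 a_4 = -a_2 = 21/2  ->  a_4 = 7/8
  x^3: 20 a_5 - 5 a_3 = 0  ->  20 a_5 = 5 a_3 = -25/3  ->  a_5 = -5/12
Truncated series: y(x) = 3 + 2 x - (21/2) x^2 - (5/3) x^3 + (7/8) x^4 - (5/12) x^5 + O(x^6).

a_0 = 3; a_1 = 2; a_2 = -21/2; a_3 = -5/3; a_4 = 7/8; a_5 = -5/12


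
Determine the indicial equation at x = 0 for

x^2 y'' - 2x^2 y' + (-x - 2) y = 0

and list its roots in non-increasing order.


Divide by x^2 to reach normal form y'' + P_1(x) y' + P_2(x) y = 0 with P_1(x) = -2 and P_2(x) = -1/x - 2/x^2.
x = 0 is a singular point because the y-coefficient -1/x - 2/x^2 has a pole at x = 0.
It is a regular singular point because x P_1(x) = p(x) = -2x and x^2 P_2(x) = q(x) = -x - 2 are polynomials, hence analytic at x = 0.
p(0) = 0,  q(0) = -2.
Indicial equation: r(r-1) + p(0) r + q(0) = 0, i.e. r^2 + (p(0) - 1) r + q(0) = 0, i.e. r^2 - 1 r - 2 = 0.
Discriminant: (-1)^2 - 4(-2) = 9, so r = (1 ± 3)/2.
Solving: r_1 = 2, r_2 = -1.

indicial: r^2 - 1 r - 2 = 0; roots r_1 = 2, r_2 = -1


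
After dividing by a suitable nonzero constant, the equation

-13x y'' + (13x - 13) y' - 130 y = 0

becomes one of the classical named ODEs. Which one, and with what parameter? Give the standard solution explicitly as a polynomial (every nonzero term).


All three coefficients share the factor -13; dividing through by -13 gives  x y'' + (1 - x) y' + 10 y = 0.
This matches the Laguerre equation x y'' + (1 - x) y' + n y = 0 with n = 10; the polynomial solution is L_10(x).
With y = sum_k a_k x^k, matching x^k gives (k+1)k a_{k+1} + (k+1) a_{k+1} - k a_k + n a_k = 0, i.e. (k+1)^2 a_{k+1} = (k - n) a_k = (k - 10) a_k. The right side vanishes at k = 10, so the series terminates at degree 10.
Standard normalization L_n(0) = 1 gives a_0 = 1. Work upward with a_{k+1} = (k - 10) a_k / (k+1)^2:
  a_1 = (0 - 10)(1) / 1^2 = -10/1 = -10
  a_2 = (1 - 10)(-10) / 2^2 = 90/4 = 45/2
  a_3 = (2 - 10)(45/2) / 3^2 = -180/9 = -20
  a_4 = (3 - 10)(-20) / 4^2 = 140/16 = 35/4
  a_5 = (4 - 10)(35/4) / 5^2 = (-105/2)/25 = -21/10
  a_6 = (5 - 10)(-21/10) / 6^2 = (21/2)/36 = 7/24
  a_7 = (6 - 10)(7/24) / 7^2 = (-7/6)/49 = -1/42
  a_8 = (7 - 10)(-1/42) / 8^2 = (1/14)/64 = 1/896
  a_9 = (8 - 10)(1/896) / 9^2 = (-1/448)/81 = -1/36288
  a_10 = (9 - 10)(-1/36288) / 10^2 = (1/36288)/100 = 1/3628800
Hence L_10(x) = x^10/3628800 - x^9/36288 + x^8/896 - x^7/42 + 7 x^6/24 - 21 x^5/10 + 35 x^4/4 - 20 x^3 + 45 x^2/2 - 10 x + 1.

L_10(x); series = x^10/3628800 - x^9/36288 + x^8/896 - x^7/42 + 7 x^6/24 - 21 x^5/10 + 35 x^4/4 - 20 x^3 + 45 x^2/2 - 10 x + 1


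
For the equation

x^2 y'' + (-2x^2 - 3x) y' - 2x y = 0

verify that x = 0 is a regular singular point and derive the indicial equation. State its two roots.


Divide by x^2 to reach normal form y'' + P_1(x) y' + P_2(x) y = 0 with P_1(x) = -2 - 3/x and P_2(x) = -2/x.
x = 0 is a singular point because the y'-coefficient -2 - 3/x has a pole at x = 0 and the y-coefficient -2/x has a pole at x = 0.
It is a regular singular point because x P_1(x) = p(x) = -2x - 3 and x^2 P_2(x) = q(x) = -2x are polynomials, hence analytic at x = 0.
p(0) = -3,  q(0) = 0.
Indicial equation: r(r-1) + p(0) r + q(0) = 0, i.e. r^2 + (p(0) - 1) r + q(0) = 0, i.e. r^2 - 4 r = 0.
Discriminant: (-4)^2 - 4(0) = 16, so r = (4 ± 4)/2.
Solving: r_1 = 4, r_2 = 0.

indicial: r^2 - 4 r = 0; roots r_1 = 4, r_2 = 0


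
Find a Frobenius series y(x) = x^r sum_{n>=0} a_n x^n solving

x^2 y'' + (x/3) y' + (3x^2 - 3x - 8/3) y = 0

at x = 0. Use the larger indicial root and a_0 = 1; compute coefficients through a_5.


Write in Frobenius form y'' + (p(x)/x) y' + (q(x)/x^2) y = 0:
  p(x) = 1/3,  q(x) = 3x^2 - 3x - 8/3.
Indicial equation: r(r-1) + (1/3) r + (-8/3) = 0 -> roots r_1 = 2, r_2 = -4/3.
Take r = r_1 = 2. Let y(x) = x^r sum_{n>=0} a_n x^n with a_0 = 1.
Substitute y = x^r sum a_n x^n and match x^{r+n}. The recurrence is
  D(n) a_n - 3 a_{n-1} + 3 a_{n-2} = 0,  where D(n) = (r+n)(r+n-1) + (1/3)(r+n) + (-8/3).
  a_n = [3 a_{n-1} - 3 a_{n-2}] / D(n).
Since the indicial polynomial factors as (r - r_1)(r - r_2), D(n) = (r_1 + n - r_1)(r_1 + n - r_2) = n(n + 10/3).
Evaluating step by step (a_0 = 1):
  n = 1: D(1) = 1(1 + 10/3) = 13/3; numerator = 3(1) = 3; a_1 = (3)/(13/3) = 9/13
  n = 2: D(2) = 2(2 + 10/3) = 32/3; numerator = 3(9/13) - 3(1) = -12/13; a_2 = (-12/13)/(32/3) = -9/104
  n = 3: D(3) = 3(3 + 10/3) = 19; numerator = 3(-9/104) - 3(9/13) = -243/104; a_3 = (-243/104)/(19) = -243/1976
  n = 4: D(4) = 4(4 + 10/3) = 88/3; numerator = 3(-243/1976) - 3(-9/104) = -27/247; a_4 = (-27/247)/(88/3) = -81/21736
  n = 5: D(5) = 5(5 + 10/3) = 125/3; numerator = 3(-81/21736) - 3(-243/1976) = 972/2717; a_5 = (972/2717)/(125/3) = 2916/339625

r = 2; a_0 = 1; a_1 = 9/13; a_2 = -9/104; a_3 = -243/1976; a_4 = -81/21736; a_5 = 2916/339625


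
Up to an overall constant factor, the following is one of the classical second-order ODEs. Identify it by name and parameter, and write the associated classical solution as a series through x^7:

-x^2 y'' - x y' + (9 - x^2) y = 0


All three coefficients share the factor -1; dividing through by -1 gives  x^2 y'' + x y' + (x^2 - 9) y = 0.
This matches the Bessel equation x^2 y'' + x y' + (x^2 - nu^2) y = 0 with nu^2 = 9, so nu = 3; the solution bounded at x = 0 is J_3(x).
Frobenius at x = 0: indicial roots ±nu; for r = nu the recurrence k(k + 2nu) c_k = -c_{k-2} gives the standard series J_nu(x) = sum_{k>=0} (-1)^k / (k! (k+nu)!) (x/2)^(2k+nu). Evaluate the first 3 terms:
  k = 0: (-1)^0 / (0! * 3! * 2^3) x^3 = 1/(1*6*8) x^3 = (1/48) x^3
  k = 1: (-1)^1 / (1! * 4! * 2^5) x^5 = -1/(1*24*32) x^5 = (-1/768) x^5
  k = 2: (-1)^2 / (2! * 5! * 2^7) x^7 = 1/(2*120*128) x^7 = (1/30720) x^7
Hence J_3(x) = x^7/30720 - x^5/768 + x^3/48 + ....

J_3(x); series = x^7/30720 - x^5/768 + x^3/48


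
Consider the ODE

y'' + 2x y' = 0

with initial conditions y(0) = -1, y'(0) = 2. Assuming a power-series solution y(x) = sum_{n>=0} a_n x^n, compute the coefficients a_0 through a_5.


Ansatz: y(x) = sum_{n>=0} a_n x^n, so y'(x) = sum_{n>=1} n a_n x^(n-1) and y''(x) = sum_{n>=2} n(n-1) a_n x^(n-2).
Substitute into P(x) y'' + Q(x) y' + R(x) y = 0 with P(x) = 1, Q(x) = 2x, R(x) = 0, and match powers of x.
Initial conditions: a_0 = -1, a_1 = 2.
Setting the coefficient of each power of x to zero and solving order by order (substituting the coefficients already found):
  x^0: 2 a_2 = 0  ->  a_2 = 0
  x^1: 6 a_3 + 2 a_1 = 0  ->  6 a_3 = -2 a_1 = -4  ->  a_3 = -2/3
  x^2: 12 a_4 + 4 a_2 = 0  ->  12 a_4 = -4 a_2 = 0  ->  a_4 = 0
  x^3: 20 a_5 + 6 a_3 = 0  ->  20 a_5 = -6 a_3 = 4  ->  a_5 = 1/5
Truncated series: y(x) = -1 + 2 x - (2/3) x^3 + (1/5) x^5 + O(x^6).

a_0 = -1; a_1 = 2; a_2 = 0; a_3 = -2/3; a_4 = 0; a_5 = 1/5


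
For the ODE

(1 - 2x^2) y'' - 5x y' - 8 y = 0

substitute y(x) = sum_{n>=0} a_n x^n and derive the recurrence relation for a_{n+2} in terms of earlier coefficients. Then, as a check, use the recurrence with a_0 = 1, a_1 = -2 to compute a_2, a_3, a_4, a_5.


Substitute y = sum_n a_n x^n.
(1 - 2 x^2) y'' contributes (n+2)(n+1) a_{n+2} - 2 n(n-1) a_n at x^n.
-5 x y'(x) contributes -5 n a_n at x^n.
-8 y(x) contributes -8 a_n at x^n.
Matching x^n: (n+2)(n+1) a_{n+2} + (-2 n(n-1) - 5 n - 8) a_n = 0.
Thus a_{n+2} = (2 n(n-1) + 5 n + 8) / ((n+1)(n+2)) * a_n.

Check with a_0 = 1, a_1 = -2 (apply the recurrence for n = 0, 1, 2, 3): a_0 = 1, a_1 = -2, a_2 = 4, a_3 = -13/3, a_4 = 22/3, a_5 = -91/12.

a_(n+2) = (2 n(n-1) + 5 n + 8) / ((n+1)(n+2)) * a_n; check: a_0 = 1, a_1 = -2, a_2 = 4, a_3 = -13/3, a_4 = 22/3, a_5 = -91/12


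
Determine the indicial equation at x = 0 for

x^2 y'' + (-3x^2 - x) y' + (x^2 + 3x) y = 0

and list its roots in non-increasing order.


Divide by x^2 to reach normal form y'' + P_1(x) y' + P_2(x) y = 0 with P_1(x) = -3 - 1/x and P_2(x) = 1 + 3/x.
x = 0 is a singular point because the y'-coefficient -3 - 1/x has a pole at x = 0 and the y-coefficient 1 + 3/x has a pole at x = 0.
It is a regular singular point because x P_1(x) = p(x) = -3x - 1 and x^2 P_2(x) = q(x) = x^2 + 3x are polynomials, hence analytic at x = 0.
p(0) = -1,  q(0) = 0.
Indicial equation: r(r-1) + p(0) r + q(0) = 0, i.e. r^2 + (p(0) - 1) r + q(0) = 0, i.e. r^2 - 2 r = 0.
Discriminant: (-2)^2 - 4(0) = 4, so r = (2 ± 2)/2.
Solving: r_1 = 2, r_2 = 0.

indicial: r^2 - 2 r = 0; roots r_1 = 2, r_2 = 0


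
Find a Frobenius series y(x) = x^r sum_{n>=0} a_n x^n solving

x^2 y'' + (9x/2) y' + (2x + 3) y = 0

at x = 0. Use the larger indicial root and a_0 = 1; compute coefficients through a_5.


Write in Frobenius form y'' + (p(x)/x) y' + (q(x)/x^2) y = 0:
  p(x) = 9/2,  q(x) = 2x + 3.
Indicial equation: r(r-1) + (9/2) r + (3) = 0 -> roots r_1 = -3/2, r_2 = -2.
Take r = r_1 = -3/2. Let y(x) = x^r sum_{n>=0} a_n x^n with a_0 = 1.
Substitute y = x^r sum a_n x^n and match x^{r+n}. The recurrence is
  D(n) a_n + 2 a_{n-1} = 0,  where D(n) = (r+n)(r+n-1) + (9/2)(r+n) + (3).
  a_n = -2 / D(n) * a_{n-1}.
Since the indicial polynomial factors as (r - r_1)(r - r_2), D(n) = (r_1 + n - r_1)(r_1 + n - r_2) = n(n + 1/2).
Evaluating step by step (a_0 = 1):
  n = 1: D(1) = 1(1 + 1/2) = 3/2; numerator = -2(1) = -2; a_1 = (-2)/(3/2) = -4/3
  n = 2: D(2) = 2(2 + 1/2) = 5; numerator = -2(-4/3) = 8/3; a_2 = (8/3)/(5) = 8/15
  n = 3: D(3) = 3(3 + 1/2) = 21/2; numerator = -2(8/15) = -16/15; a_3 = (-16/15)/(21/2) = -32/315
  n = 4: D(4) = 4(4 + 1/2) = 18; numerator = -2(-32/315) = 64/315; a_4 = (64/315)/(18) = 32/2835
  n = 5: D(5) = 5(5 + 1/2) = 55/2; numerator = -2(32/2835) = -64/2835; a_5 = (-64/2835)/(55/2) = -128/155925

r = -3/2; a_0 = 1; a_1 = -4/3; a_2 = 8/15; a_3 = -32/315; a_4 = 32/2835; a_5 = -128/155925


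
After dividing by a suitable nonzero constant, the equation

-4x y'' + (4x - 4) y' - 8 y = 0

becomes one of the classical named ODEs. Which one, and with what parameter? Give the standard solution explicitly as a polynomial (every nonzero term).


All three coefficients share the factor -4; dividing through by -4 gives  x y'' + (1 - x) y' + 2 y = 0.
This matches the Laguerre equation x y'' + (1 - x) y' + n y = 0 with n = 2; the polynomial solution is L_2(x).
With y = sum_k a_k x^k, matching x^k gives (k+1)k a_{k+1} + (k+1) a_{k+1} - k a_k + n a_k = 0, i.e. (k+1)^2 a_{k+1} = (k - n) a_k = (k - 2) a_k. The right side vanishes at k = 2, so the series terminates at degree 2.
Standard normalization L_n(0) = 1 gives a_0 = 1. Work upward with a_{k+1} = (k - 2) a_k / (k+1)^2:
  a_1 = (0 - 2)(1) / 1^2 = -2/1 = -2
  a_2 = (1 - 2)(-2) / 2^2 = 2/4 = 1/2
Hence L_2(x) = x^2/2 - 2 x + 1.

L_2(x); series = x^2/2 - 2 x + 1


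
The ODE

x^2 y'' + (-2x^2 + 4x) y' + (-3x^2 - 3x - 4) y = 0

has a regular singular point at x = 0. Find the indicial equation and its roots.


Divide by x^2 to reach normal form y'' + P_1(x) y' + P_2(x) y = 0 with P_1(x) = -2 + 4/x and P_2(x) = -3 - 3/x - 4/x^2.
x = 0 is a singular point because the y'-coefficient -2 + 4/x has a pole at x = 0 and the y-coefficient -3 - 3/x - 4/x^2 has a pole at x = 0.
It is a regular singular point because x P_1(x) = p(x) = 4 - 2x and x^2 P_2(x) = q(x) = -3x^2 - 3x - 4 are polynomials, hence analytic at x = 0.
p(0) = 4,  q(0) = -4.
Indicial equation: r(r-1) + p(0) r + q(0) = 0, i.e. r^2 + (p(0) - 1) r + q(0) = 0, i.e. r^2 + 3 r - 4 = 0.
Discriminant: (3)^2 - 4(-4) = 25, so r = (-3 ± 5)/2.
Solving: r_1 = 1, r_2 = -4.

indicial: r^2 + 3 r - 4 = 0; roots r_1 = 1, r_2 = -4


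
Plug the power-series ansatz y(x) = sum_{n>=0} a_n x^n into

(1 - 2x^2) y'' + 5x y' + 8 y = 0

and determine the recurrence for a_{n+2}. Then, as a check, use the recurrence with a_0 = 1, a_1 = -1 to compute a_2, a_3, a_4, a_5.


Substitute y = sum_n a_n x^n.
(1 - 2 x^2) y'' contributes (n+2)(n+1) a_{n+2} - 2 n(n-1) a_n at x^n.
5 x y'(x) contributes 5 n a_n at x^n.
8 y(x) contributes 8 a_n at x^n.
Matching x^n: (n+2)(n+1) a_{n+2} + (-2 n(n-1) + 5 n + 8) a_n = 0.
Thus a_{n+2} = (2 n(n-1) - 5 n - 8) / ((n+1)(n+2)) * a_n.

Check with a_0 = 1, a_1 = -1 (apply the recurrence for n = 0, 1, 2, 3): a_0 = 1, a_1 = -1, a_2 = -4, a_3 = 13/6, a_4 = 14/3, a_5 = -143/120.

a_(n+2) = (2 n(n-1) - 5 n - 8) / ((n+1)(n+2)) * a_n; check: a_0 = 1, a_1 = -1, a_2 = -4, a_3 = 13/6, a_4 = 14/3, a_5 = -143/120


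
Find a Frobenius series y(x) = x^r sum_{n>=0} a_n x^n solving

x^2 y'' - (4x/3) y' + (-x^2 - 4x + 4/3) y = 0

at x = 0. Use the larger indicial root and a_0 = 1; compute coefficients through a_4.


Write in Frobenius form y'' + (p(x)/x) y' + (q(x)/x^2) y = 0:
  p(x) = -4/3,  q(x) = -x^2 - 4x + 4/3.
Indicial equation: r(r-1) + (-4/3) r + (4/3) = 0 -> roots r_1 = 4/3, r_2 = 1.
Take r = r_1 = 4/3. Let y(x) = x^r sum_{n>=0} a_n x^n with a_0 = 1.
Substitute y = x^r sum a_n x^n and match x^{r+n}. The recurrence is
  D(n) a_n - 4 a_{n-1} - 1 a_{n-2} = 0,  where D(n) = (r+n)(r+n-1) + (-4/3)(r+n) + (4/3).
  a_n = [4 a_{n-1} + 1 a_{n-2}] / D(n).
Since the indicial polynomial factors as (r - r_1)(r - r_2), D(n) = (r_1 + n - r_1)(r_1 + n - r_2) = n(n + 1/3).
Evaluating step by step (a_0 = 1):
  n = 1: D(1) = 1(1 + 1/3) = 4/3; numerator = 4(1) = 4; a_1 = (4)/(4/3) = 3
  n = 2: D(2) = 2(2 + 1/3) = 14/3; numerator = 4(3) + 1(1) = 13; a_2 = (13)/(14/3) = 39/14
  n = 3: D(3) = 3(3 + 1/3) = 10; numerator = 4(39/14) + 1(3) = 99/7; a_3 = (99/7)/(10) = 99/70
  n = 4: D(4) = 4(4 + 1/3) = 52/3; numerator = 4(99/70) + 1(39/14) = 591/70; a_4 = (591/70)/(52/3) = 1773/3640

r = 4/3; a_0 = 1; a_1 = 3; a_2 = 39/14; a_3 = 99/70; a_4 = 1773/3640


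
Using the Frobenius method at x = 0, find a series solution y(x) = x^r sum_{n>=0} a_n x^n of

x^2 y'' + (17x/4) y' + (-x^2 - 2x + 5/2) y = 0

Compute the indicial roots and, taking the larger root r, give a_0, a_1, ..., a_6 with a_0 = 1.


Write in Frobenius form y'' + (p(x)/x) y' + (q(x)/x^2) y = 0:
  p(x) = 17/4,  q(x) = -x^2 - 2x + 5/2.
Indicial equation: r(r-1) + (17/4) r + (5/2) = 0 -> roots r_1 = -5/4, r_2 = -2.
Take r = r_1 = -5/4. Let y(x) = x^r sum_{n>=0} a_n x^n with a_0 = 1.
Substitute y = x^r sum a_n x^n and match x^{r+n}. The recurrence is
  D(n) a_n - 2 a_{n-1} - 1 a_{n-2} = 0,  where D(n) = (r+n)(r+n-1) + (17/4)(r+n) + (5/2).
  a_n = [2 a_{n-1} + 1 a_{n-2}] / D(n).
Since the indicial polynomial factors as (r - r_1)(r - r_2), D(n) = (r_1 + n - r_1)(r_1 + n - r_2) = n(n + 3/4).
Evaluating step by step (a_0 = 1):
  n = 1: D(1) = 1(1 + 3/4) = 7/4; numerator = 2(1) = 2; a_1 = (2)/(7/4) = 8/7
  n = 2: D(2) = 2(2 + 3/4) = 11/2; numerator = 2(8/7) + 1(1) = 23/7; a_2 = (23/7)/(11/2) = 46/77
  n = 3: D(3) = 3(3 + 3/4) = 45/4; numerator = 2(46/77) + 1(8/7) = 180/77; a_3 = (180/77)/(45/4) = 16/77
  n = 4: D(4) = 4(4 + 3/4) = 19; numerator = 2(16/77) + 1(46/77) = 78/77; a_4 = (78/77)/(19) = 78/1463
  n = 5: D(5) = 5(5 + 3/4) = 115/4; numerator = 2(78/1463) + 1(16/77) = 460/1463; a_5 = (460/1463)/(115/4) = 16/1463
  n = 6: D(6) = 6(6 + 3/4) = 81/2; numerator = 2(16/1463) + 1(78/1463) = 10/133; a_6 = (10/133)/(81/2) = 20/10773

r = -5/4; a_0 = 1; a_1 = 8/7; a_2 = 46/77; a_3 = 16/77; a_4 = 78/1463; a_5 = 16/1463; a_6 = 20/10773


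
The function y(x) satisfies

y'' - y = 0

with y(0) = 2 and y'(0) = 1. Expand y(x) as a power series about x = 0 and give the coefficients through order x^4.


Ansatz: y(x) = sum_{n>=0} a_n x^n, so y'(x) = sum_{n>=1} n a_n x^(n-1) and y''(x) = sum_{n>=2} n(n-1) a_n x^(n-2).
Substitute into P(x) y'' + Q(x) y' + R(x) y = 0 with P(x) = 1, Q(x) = 0, R(x) = -1, and match powers of x.
Initial conditions: a_0 = 2, a_1 = 1.
Setting the coefficient of each power of x to zero and solving order by order (substituting the coefficients already found):
  x^0: 2 a_2 - a_0 = 0  ->  2 a_2 = a_0 = 2  ->  a_2 = 1
  x^1: 6 a_3 - a_1 = 0  ->  6 a_3 = a_1 = 1  ->  a_3 = 1/6
  x^2: 12 a_4 - a_2 = 0  ->  12 a_4 = a_2 = 1  ->  a_4 = 1/12
Truncated series: y(x) = 2 + x + x^2 + (1/6) x^3 + (1/12) x^4 + O(x^5).

a_0 = 2; a_1 = 1; a_2 = 1; a_3 = 1/6; a_4 = 1/12


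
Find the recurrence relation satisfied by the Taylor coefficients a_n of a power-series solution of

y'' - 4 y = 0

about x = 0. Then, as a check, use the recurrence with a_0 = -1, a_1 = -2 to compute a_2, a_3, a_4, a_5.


Substitute y = sum_n a_n x^n into y'' + (const) y = 0.
y''(x) = sum_{n>=0} (n+2)(n+1) a_{n+2} x^n.
The ODE becomes sum_n [(n+2)(n+1) a_{n+2} - 4 a_n] x^n = 0.
Setting each coefficient to zero gives the recurrence:
  (n+2)(n+1) a_{n+2} - 4 a_n = 0,
  a_{n+2} = 4 / ((n+1)(n+2)) a_n.

Check with a_0 = -1, a_1 = -2 (apply the recurrence for n = 0, 1, 2, 3): a_0 = -1, a_1 = -2, a_2 = -2, a_3 = -4/3, a_4 = -2/3, a_5 = -4/15.

a_{n+2} = 4/((n+1)(n+2)) * a_n; check: a_0 = -1, a_1 = -2, a_2 = -2, a_3 = -4/3, a_4 = -2/3, a_5 = -4/15


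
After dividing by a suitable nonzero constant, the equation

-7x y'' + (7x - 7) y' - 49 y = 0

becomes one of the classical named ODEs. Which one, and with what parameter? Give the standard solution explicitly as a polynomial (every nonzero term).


All three coefficients share the factor -7; dividing through by -7 gives  x y'' + (1 - x) y' + 7 y = 0.
This matches the Laguerre equation x y'' + (1 - x) y' + n y = 0 with n = 7; the polynomial solution is L_7(x).
With y = sum_k a_k x^k, matching x^k gives (k+1)k a_{k+1} + (k+1) a_{k+1} - k a_k + n a_k = 0, i.e. (k+1)^2 a_{k+1} = (k - n) a_k = (k - 7) a_k. The right side vanishes at k = 7, so the series terminates at degree 7.
Standard normalization L_n(0) = 1 gives a_0 = 1. Work upward with a_{k+1} = (k - 7) a_k / (k+1)^2:
  a_1 = (0 - 7)(1) / 1^2 = -7/1 = -7
  a_2 = (1 - 7)(-7) / 2^2 = 42/4 = 21/2
  a_3 = (2 - 7)(21/2) / 3^2 = (-105/2)/9 = -35/6
  a_4 = (3 - 7)(-35/6) / 4^2 = (70/3)/16 = 35/24
  a_5 = (4 - 7)(35/24) / 5^2 = (-35/8)/25 = -7/40
  a_6 = (5 - 7)(-7/40) / 6^2 = (7/20)/36 = 7/720
  a_7 = (6 - 7)(7/720) / 7^2 = (-7/720)/49 = -1/5040
Hence L_7(x) = -x^7/5040 + 7 x^6/720 - 7 x^5/40 + 35 x^4/24 - 35 x^3/6 + 21 x^2/2 - 7 x + 1.

L_7(x); series = -x^7/5040 + 7 x^6/720 - 7 x^5/40 + 35 x^4/24 - 35 x^3/6 + 21 x^2/2 - 7 x + 1


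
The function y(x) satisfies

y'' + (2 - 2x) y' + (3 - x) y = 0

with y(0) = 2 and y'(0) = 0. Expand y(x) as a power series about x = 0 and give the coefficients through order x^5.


Ansatz: y(x) = sum_{n>=0} a_n x^n, so y'(x) = sum_{n>=1} n a_n x^(n-1) and y''(x) = sum_{n>=2} n(n-1) a_n x^(n-2).
Substitute into P(x) y'' + Q(x) y' + R(x) y = 0 with P(x) = 1, Q(x) = 2 - 2x, R(x) = 3 - x, and match powers of x.
Initial conditions: a_0 = 2, a_1 = 0.
Setting the coefficient of each power of x to zero and solving order by order (substituting the coefficients already found):
  x^0: 2 a_2 + 2 a_1 + 3 a_0 = 0  ->  2 a_2 = -2 a_1 - 3 a_0 = -6  ->  a_2 = -3
  x^1: 6 a_3 + 4 a_2 + a_1 - a_0 = 0  ->  6 a_3 = -4 a_2 - a_1 + a_0 = 14  ->  a_3 = 7/3
  x^2: 12 a_4 + 6 a_3 - a_2 - a_1 = 0  ->  12 a_4 = -6 a_3 + a_2 + a_1 = -17  ->  a_4 = -17/12
  x^3: 20 a_5 + 8 a_4 - 3 a_3 - a_2 = 0  ->  20 a_5 = -8 a_4 + 3 a_3 + a_2 = 46/3  ->  a_5 = 23/30
Truncated series: y(x) = 2 - 3 x^2 + (7/3) x^3 - (17/12) x^4 + (23/30) x^5 + O(x^6).

a_0 = 2; a_1 = 0; a_2 = -3; a_3 = 7/3; a_4 = -17/12; a_5 = 23/30


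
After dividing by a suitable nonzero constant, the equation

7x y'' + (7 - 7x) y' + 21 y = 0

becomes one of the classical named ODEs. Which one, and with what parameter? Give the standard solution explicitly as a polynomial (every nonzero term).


All three coefficients share the factor 7; dividing through by 7 gives  x y'' + (1 - x) y' + 3 y = 0.
This matches the Laguerre equation x y'' + (1 - x) y' + n y = 0 with n = 3; the polynomial solution is L_3(x).
With y = sum_k a_k x^k, matching x^k gives (k+1)k a_{k+1} + (k+1) a_{k+1} - k a_k + n a_k = 0, i.e. (k+1)^2 a_{k+1} = (k - n) a_k = (k - 3) a_k. The right side vanishes at k = 3, so the series terminates at degree 3.
Standard normalization L_n(0) = 1 gives a_0 = 1. Work upward with a_{k+1} = (k - 3) a_k / (k+1)^2:
  a_1 = (0 - 3)(1) / 1^2 = -3/1 = -3
  a_2 = (1 - 3)(-3) / 2^2 = 6/4 = 3/2
  a_3 = (2 - 3)(3/2) / 3^2 = (-3/2)/9 = -1/6
Hence L_3(x) = -x^3/6 + 3 x^2/2 - 3 x + 1.

L_3(x); series = -x^3/6 + 3 x^2/2 - 3 x + 1


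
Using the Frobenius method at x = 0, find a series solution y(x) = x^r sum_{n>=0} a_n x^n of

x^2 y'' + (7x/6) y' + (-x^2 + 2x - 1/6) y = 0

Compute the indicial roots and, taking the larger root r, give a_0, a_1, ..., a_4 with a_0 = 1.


Write in Frobenius form y'' + (p(x)/x) y' + (q(x)/x^2) y = 0:
  p(x) = 7/6,  q(x) = -x^2 + 2x - 1/6.
Indicial equation: r(r-1) + (7/6) r + (-1/6) = 0 -> roots r_1 = 1/3, r_2 = -1/2.
Take r = r_1 = 1/3. Let y(x) = x^r sum_{n>=0} a_n x^n with a_0 = 1.
Substitute y = x^r sum a_n x^n and match x^{r+n}. The recurrence is
  D(n) a_n + 2 a_{n-1} - 1 a_{n-2} = 0,  where D(n) = (r+n)(r+n-1) + (7/6)(r+n) + (-1/6).
  a_n = [-2 a_{n-1} + 1 a_{n-2}] / D(n).
Since the indicial polynomial factors as (r - r_1)(r - r_2), D(n) = (r_1 + n - r_1)(r_1 + n - r_2) = n(n + 5/6).
Evaluating step by step (a_0 = 1):
  n = 1: D(1) = 1(1 + 5/6) = 11/6; numerator = -2(1) = -2; a_1 = (-2)/(11/6) = -12/11
  n = 2: D(2) = 2(2 + 5/6) = 17/3; numerator = -2(-12/11) + 1(1) = 35/11; a_2 = (35/11)/(17/3) = 105/187
  n = 3: D(3) = 3(3 + 5/6) = 23/2; numerator = -2(105/187) + 1(-12/11) = -414/187; a_3 = (-414/187)/(23/2) = -36/187
  n = 4: D(4) = 4(4 + 5/6) = 58/3; numerator = -2(-36/187) + 1(105/187) = 177/187; a_4 = (177/187)/(58/3) = 531/10846

r = 1/3; a_0 = 1; a_1 = -12/11; a_2 = 105/187; a_3 = -36/187; a_4 = 531/10846
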